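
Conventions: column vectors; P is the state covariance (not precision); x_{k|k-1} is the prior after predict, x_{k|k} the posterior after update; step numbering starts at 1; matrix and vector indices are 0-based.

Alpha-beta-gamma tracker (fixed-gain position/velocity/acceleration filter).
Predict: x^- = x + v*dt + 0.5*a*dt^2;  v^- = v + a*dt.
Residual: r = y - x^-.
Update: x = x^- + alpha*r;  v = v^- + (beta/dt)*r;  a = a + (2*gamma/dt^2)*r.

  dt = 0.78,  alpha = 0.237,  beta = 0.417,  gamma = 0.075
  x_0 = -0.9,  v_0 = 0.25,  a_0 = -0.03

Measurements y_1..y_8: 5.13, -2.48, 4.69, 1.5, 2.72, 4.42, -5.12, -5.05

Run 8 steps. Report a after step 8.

a_post = -2.5570

step 1: x_pred=-0.7141  r=5.8441  x^+=0.6709  v^+=3.3510  a^+=1.4109
step 2: x_pred=3.7139  r=-6.1939  x^+=2.2459  v^+=1.1401  a^+=-0.1162
step 3: x_pred=3.0998  r=1.5902  x^+=3.4767  v^+=1.8996  a^+=0.2758
step 4: x_pred=5.0423  r=-3.5423  x^+=4.2028  v^+=0.2210  a^+=-0.5975
step 5: x_pred=4.1933  r=-1.4733  x^+=3.8442  v^+=-1.0328  a^+=-0.9608
step 6: x_pred=2.7463  r=1.6737  x^+=3.1430  v^+=-0.8874  a^+=-0.5481
step 7: x_pred=2.2841  r=-7.4041  x^+=0.5293  v^+=-5.2733  a^+=-2.3736
step 8: x_pred=-4.3059  r=-0.7441  x^+=-4.4822  v^+=-7.5225  a^+=-2.5570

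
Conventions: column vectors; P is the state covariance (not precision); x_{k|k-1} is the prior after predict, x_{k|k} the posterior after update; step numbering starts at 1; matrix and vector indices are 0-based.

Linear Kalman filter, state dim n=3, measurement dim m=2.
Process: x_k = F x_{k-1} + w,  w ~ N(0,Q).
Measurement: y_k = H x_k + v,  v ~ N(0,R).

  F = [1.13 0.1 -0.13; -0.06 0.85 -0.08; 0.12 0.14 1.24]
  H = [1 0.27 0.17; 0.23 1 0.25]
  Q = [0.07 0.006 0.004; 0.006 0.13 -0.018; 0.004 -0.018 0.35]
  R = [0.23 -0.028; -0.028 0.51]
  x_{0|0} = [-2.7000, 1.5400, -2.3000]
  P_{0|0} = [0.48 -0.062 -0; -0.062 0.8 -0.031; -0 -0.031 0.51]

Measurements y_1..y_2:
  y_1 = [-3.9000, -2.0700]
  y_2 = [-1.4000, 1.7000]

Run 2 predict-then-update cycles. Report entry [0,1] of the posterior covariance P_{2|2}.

P_post[0,1] = -0.0244

step 1: x^-=[-2.5980, 1.6550, -2.9604]  P^-=[0.6863 -0.0087 -0.0158; -0.0087 0.7235 -0.0150; -0.0158 -0.0150 1.1439]  S=[0.9907 0.3564; 0.3564 1.3280]  K=[0.7177 -0.0833; -0.0096 0.5431; 0.1150 0.1705]  nu=[-1.2456, -2.3874]  x^+=[-3.2930, 0.3705, -3.5106]  P^+=[0.2095 -0.0810 -0.1188; -0.0810 0.3355 -0.1585; -0.1188 -0.1585 1.0783]
step 2: x^-=[-3.2277, 0.7933, -4.6965]  P^-=[0.3798 -0.0172 -0.3319; -0.0172 0.4087 -0.2494; -0.3319 -0.2494 1.9244]  S=[0.5501 0.0780; 0.0780 0.8883]  K=[0.5887 -0.0662; 0.0380 0.3821; -0.1579 0.1887]  nu=[2.4119, 2.8232]  x^+=[-1.9946, 1.9639, -4.5445]  P^+=[0.1913 -0.0244 -0.2792; -0.0244 0.2760 -0.3060; -0.2792 -0.3060 1.8837]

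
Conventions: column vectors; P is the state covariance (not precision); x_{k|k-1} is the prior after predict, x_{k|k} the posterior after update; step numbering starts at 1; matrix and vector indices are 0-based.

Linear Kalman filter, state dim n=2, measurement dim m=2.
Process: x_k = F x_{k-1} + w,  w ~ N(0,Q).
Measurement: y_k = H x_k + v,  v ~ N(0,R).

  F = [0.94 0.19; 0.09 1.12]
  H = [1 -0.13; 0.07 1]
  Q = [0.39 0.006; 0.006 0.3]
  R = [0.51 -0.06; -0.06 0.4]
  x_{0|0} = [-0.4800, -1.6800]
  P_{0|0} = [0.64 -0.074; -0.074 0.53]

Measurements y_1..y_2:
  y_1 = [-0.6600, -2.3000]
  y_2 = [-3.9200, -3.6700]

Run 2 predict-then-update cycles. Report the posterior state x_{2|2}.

step 1: x^-=[-0.7704, -1.9248]  P^-=[0.9482 0.0938; 0.0938 0.9551]  S=[1.4500 -0.0249; -0.0249 1.3729]  K=[0.6477 0.1284; -0.0090 0.7003]  nu=[-0.1398, -0.3213]  x^+=[-0.9022, -2.1485]  P^+=[0.3213 -0.0100; -0.0100 0.2814]
step 2: x^-=[-1.2563, -2.4876]  P^-=[0.6805 0.0824; 0.0824 0.6535]  S=[1.1802 -0.0157; -0.0157 1.0684]  K=[0.5693 0.1300; 0.0060 0.6172]  nu=[-2.9871, -1.0945]  x^+=[-3.0992, -3.1810]  P^+=[0.2823 -0.0019; -0.0019 0.2466]

x_post = [-3.0992, -3.1810]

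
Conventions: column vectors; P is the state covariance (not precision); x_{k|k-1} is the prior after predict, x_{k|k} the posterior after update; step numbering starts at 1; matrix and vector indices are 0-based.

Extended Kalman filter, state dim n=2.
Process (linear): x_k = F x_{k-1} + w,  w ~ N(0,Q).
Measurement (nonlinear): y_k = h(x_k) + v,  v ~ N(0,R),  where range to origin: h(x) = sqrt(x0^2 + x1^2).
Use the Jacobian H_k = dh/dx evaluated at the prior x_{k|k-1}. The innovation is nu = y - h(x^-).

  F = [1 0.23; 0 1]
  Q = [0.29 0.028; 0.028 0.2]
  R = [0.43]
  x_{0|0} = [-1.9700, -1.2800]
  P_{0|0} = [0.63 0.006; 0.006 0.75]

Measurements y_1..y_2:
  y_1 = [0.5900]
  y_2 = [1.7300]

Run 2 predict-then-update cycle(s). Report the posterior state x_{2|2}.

step 1: x^-=[-2.2644, -1.2800]  P^-=[0.9624 0.2065; 0.2065 0.9500]  H_jac=[-0.8705 -0.4921]  S=[1.5663]  K=[-0.5998; -0.4132]  nu=[-2.0111]  x^+=[-1.0582, -0.4489]  P^+=[0.3990 -0.1817; -0.1817 0.6825]
step 2: x^-=[-1.1614, -0.4489]  P^-=[0.6415 0.0033; 0.0033 0.8825]  H_jac=[-0.9327 -0.3605]  S=[1.1050]  K=[-0.5425; -0.2907]  nu=[0.4848]  x^+=[-1.4245, -0.5899]  P^+=[0.3162 -0.1710; -0.1710 0.7891]

x_post = [-1.4245, -0.5899]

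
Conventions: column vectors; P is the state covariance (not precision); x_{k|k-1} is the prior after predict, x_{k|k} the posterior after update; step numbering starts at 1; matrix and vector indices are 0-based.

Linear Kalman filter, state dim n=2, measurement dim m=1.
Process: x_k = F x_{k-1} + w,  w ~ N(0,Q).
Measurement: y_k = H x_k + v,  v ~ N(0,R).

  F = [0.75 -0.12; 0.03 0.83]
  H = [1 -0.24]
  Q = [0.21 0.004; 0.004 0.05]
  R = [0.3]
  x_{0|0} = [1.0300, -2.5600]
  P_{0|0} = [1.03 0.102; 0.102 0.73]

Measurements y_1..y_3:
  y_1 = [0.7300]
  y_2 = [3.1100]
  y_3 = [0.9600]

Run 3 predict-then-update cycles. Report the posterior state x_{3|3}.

step 1: x^-=[1.0797, -2.0939]  P^-=[0.7815 0.0176; 0.0176 0.5589]  S=[1.1053]  K=[0.7033; -0.1054]  nu=[-0.8522]  x^+=[0.4803, -2.0040]  P^+=[0.2349 0.0996; 0.0996 0.5466]
step 2: x^-=[0.6007, -1.6489]  P^-=[0.3321 0.0165; 0.0165 0.4317]  S=[0.6490]  K=[0.5055; -0.1343]  nu=[2.1135]  x^+=[1.6692, -1.9328]  P^+=[0.1662 0.0605; 0.0605 0.4200]
step 3: x^-=[1.4838, -1.5541]  P^-=[0.2986 0.0034; 0.0034 0.3425]  S=[0.6168]  K=[0.4829; -0.1278]  nu=[-0.8968]  x^+=[1.0508, -1.4395]  P^+=[0.1548 0.0414; 0.0414 0.3324]

x_post = [1.0508, -1.4395]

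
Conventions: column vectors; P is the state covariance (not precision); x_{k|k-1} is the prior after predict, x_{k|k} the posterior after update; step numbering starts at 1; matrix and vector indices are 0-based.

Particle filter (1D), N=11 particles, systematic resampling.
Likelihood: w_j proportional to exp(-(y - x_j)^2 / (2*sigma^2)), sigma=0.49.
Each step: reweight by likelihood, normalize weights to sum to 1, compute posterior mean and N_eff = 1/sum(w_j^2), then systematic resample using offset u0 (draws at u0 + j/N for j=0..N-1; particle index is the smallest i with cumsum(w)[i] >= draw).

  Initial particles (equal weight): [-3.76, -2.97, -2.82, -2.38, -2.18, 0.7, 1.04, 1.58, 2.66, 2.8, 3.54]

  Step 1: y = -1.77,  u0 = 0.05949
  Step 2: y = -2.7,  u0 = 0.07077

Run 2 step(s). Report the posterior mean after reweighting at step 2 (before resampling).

post_mean = -2.3464

step 1: w=[0.0002, 0.0379, 0.0765, 0.3501, 0.5354, 0.0000, 0.0000, 0.0000, 0.0000, 0.0000, 0.0000]  mean=-2.3292  Neff=2.4012  idx=[2, 3, 3, 3, 3, 4, 4, 4, 4, 4, 4]
step 2: w=[0.1274, 0.1060, 0.1060, 0.1060, 0.1060, 0.0747, 0.0747, 0.0747, 0.0747, 0.0747, 0.0747]  mean=-2.3464  Neff=10.5570  idx=[0, 1, 2, 3, 3, 4, 5, 7, 8, 9, 10]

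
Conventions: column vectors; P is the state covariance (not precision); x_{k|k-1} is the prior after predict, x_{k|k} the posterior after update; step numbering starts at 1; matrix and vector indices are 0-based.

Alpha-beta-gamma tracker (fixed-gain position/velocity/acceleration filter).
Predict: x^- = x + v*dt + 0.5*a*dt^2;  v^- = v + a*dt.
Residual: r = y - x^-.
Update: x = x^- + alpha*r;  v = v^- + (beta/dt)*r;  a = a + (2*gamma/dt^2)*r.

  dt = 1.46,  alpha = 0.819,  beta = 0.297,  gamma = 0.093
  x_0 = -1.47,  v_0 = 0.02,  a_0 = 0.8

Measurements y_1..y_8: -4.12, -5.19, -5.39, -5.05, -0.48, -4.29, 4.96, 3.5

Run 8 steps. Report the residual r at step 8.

step 1: x_pred=-0.5882  r=-3.5318  x^+=-3.4807  v^+=0.4695  a^+=0.4918
step 2: x_pred=-2.2710  r=-2.9190  x^+=-4.6617  v^+=0.5938  a^+=0.2371
step 3: x_pred=-3.5420  r=-1.8480  x^+=-5.0555  v^+=0.5641  a^+=0.0759
step 4: x_pred=-4.1511  r=-0.8989  x^+=-4.8873  v^+=0.4920  a^+=-0.0026
step 5: x_pred=-4.1718  r=3.6918  x^+=-1.1482  v^+=1.2392  a^+=0.3196
step 6: x_pred=1.0016  r=-5.2916  x^+=-3.3322  v^+=0.6293  a^+=-0.1422
step 7: x_pred=-2.5649  r=7.5249  x^+=3.5980  v^+=1.9525  a^+=0.5144
step 8: x_pred=6.9969  r=-3.4969  x^+=4.1329  v^+=1.9922  a^+=0.2093

resid = -3.4969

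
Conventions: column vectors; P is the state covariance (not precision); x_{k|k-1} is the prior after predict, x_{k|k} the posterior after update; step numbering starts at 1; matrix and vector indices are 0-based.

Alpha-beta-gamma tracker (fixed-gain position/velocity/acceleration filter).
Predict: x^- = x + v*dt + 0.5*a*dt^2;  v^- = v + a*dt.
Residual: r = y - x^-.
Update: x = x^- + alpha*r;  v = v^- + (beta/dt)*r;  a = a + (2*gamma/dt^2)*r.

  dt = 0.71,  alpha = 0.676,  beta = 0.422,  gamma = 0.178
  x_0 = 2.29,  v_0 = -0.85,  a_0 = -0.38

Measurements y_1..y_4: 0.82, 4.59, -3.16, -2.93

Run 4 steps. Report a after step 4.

a_post = -2.7168

step 1: x_pred=1.5907  r=-0.7707  x^+=1.0697  v^+=-1.5779  a^+=-0.9243
step 2: x_pred=-0.2836  r=4.8736  x^+=3.0110  v^+=0.6625  a^+=2.5175
step 3: x_pred=4.1159  r=-7.2759  x^+=-0.8026  v^+=-1.8746  a^+=-2.6208
step 4: x_pred=-2.7942  r=-0.1358  x^+=-2.8860  v^+=-3.8161  a^+=-2.7168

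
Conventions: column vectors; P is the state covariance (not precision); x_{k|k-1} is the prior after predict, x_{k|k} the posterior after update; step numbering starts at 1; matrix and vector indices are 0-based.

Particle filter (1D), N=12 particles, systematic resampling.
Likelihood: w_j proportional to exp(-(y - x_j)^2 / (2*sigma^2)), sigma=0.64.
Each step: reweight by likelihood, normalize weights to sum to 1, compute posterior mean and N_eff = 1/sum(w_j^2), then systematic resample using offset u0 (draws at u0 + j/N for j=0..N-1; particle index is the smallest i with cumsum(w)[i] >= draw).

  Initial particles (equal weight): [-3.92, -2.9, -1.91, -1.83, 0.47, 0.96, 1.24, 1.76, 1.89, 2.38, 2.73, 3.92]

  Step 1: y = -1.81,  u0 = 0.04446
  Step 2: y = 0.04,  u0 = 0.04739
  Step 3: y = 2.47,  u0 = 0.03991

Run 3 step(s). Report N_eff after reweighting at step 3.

N_eff = 10.5558

step 1: w=[0.0020, 0.1052, 0.4434, 0.4486, 0.0008, 0.0000, 0.0000, 0.0000, 0.0000, 0.0000, 0.0000, 0.0000]  mean=-1.9802  Neff=2.4456  idx=[1, 2, 2, 2, 2, 2, 2, 3, 3, 3, 3, 3]
step 2: w=[0.0002, 0.0754, 0.0754, 0.0754, 0.0754, 0.0754, 0.0754, 0.1095, 0.1095, 0.1095, 0.1095, 0.1095]  mean=-1.8664  Neff=10.6336  idx=[1, 2, 3, 4, 6, 7, 7, 8, 9, 10, 10, 11]
step 3: w=[0.0469, 0.0469, 0.0469, 0.0469, 0.0469, 0.1094, 0.1094, 0.1094, 0.1094, 0.1094, 0.1094, 0.1094]  mean=-1.8487  Neff=10.5558  idx=[0, 2, 4, 5, 6, 7, 7, 8, 9, 10, 10, 11]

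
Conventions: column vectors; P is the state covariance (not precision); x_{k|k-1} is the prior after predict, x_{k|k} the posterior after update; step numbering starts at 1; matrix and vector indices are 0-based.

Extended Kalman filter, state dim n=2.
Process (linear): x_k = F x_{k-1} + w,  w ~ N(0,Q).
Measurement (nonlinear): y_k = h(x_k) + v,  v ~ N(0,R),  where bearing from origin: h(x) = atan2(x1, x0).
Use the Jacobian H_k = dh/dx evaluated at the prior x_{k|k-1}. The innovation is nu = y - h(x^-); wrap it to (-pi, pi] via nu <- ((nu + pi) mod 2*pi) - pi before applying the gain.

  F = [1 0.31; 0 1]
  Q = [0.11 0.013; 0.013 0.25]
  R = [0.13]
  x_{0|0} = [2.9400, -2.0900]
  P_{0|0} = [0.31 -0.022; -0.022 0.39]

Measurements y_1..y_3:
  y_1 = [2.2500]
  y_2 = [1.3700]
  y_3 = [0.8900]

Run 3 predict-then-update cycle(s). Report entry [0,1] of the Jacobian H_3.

H_jac[0,1] = 0.1768

step 1: x^-=[2.2921, -2.0900]  P^-=[0.4438 0.1119; 0.1119 0.6400]  H_jac=[0.2172 0.2382]  S=[0.1988]  K=[0.6189; 0.8890]  nu=[2.9893]  x^+=[4.1422, 0.5675]  P^+=[0.3677 0.0025; 0.0025 0.4829]
step 2: x^-=[4.3181, 0.5675]  P^-=[0.5256 0.1652; 0.1652 0.7329]  H_jac=[-0.0299 0.2277]  S=[0.1662]  K=[0.1316; 0.9741]  nu=[1.2393]  x^+=[4.4813, 1.7747]  P^+=[0.5227 0.1439; 0.1439 0.5752]
step 3: x^-=[5.0314, 1.7747]  P^-=[0.7772 0.3352; 0.3352 0.8252]  H_jac=[-0.0623 0.1768]  S=[0.1514]  K=[0.0712; 0.8253]  nu=[0.5509]  x^+=[5.0707, 2.2293]  P^+=[0.7764 0.3263; 0.3263 0.7220]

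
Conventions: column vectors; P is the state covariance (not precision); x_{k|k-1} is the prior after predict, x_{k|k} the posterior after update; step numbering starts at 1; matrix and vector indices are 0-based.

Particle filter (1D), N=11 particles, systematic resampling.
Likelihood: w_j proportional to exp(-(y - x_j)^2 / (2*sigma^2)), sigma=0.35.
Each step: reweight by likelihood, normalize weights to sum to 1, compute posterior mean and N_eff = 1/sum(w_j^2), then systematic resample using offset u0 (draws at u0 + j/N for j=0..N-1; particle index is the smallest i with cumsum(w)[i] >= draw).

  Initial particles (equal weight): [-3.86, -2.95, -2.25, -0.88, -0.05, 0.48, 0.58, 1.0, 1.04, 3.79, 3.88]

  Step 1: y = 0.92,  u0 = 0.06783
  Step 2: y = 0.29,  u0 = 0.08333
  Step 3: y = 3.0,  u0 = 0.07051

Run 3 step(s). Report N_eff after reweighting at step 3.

N_eff = 2.8044

step 1: w=[0.0000, 0.0000, 0.0000, 0.0000, 0.0071, 0.1504, 0.2068, 0.3230, 0.3126, 0.0000, 0.0000]  mean=0.8399  Neff=3.7381  idx=[5, 6, 6, 6, 7, 7, 7, 8, 8, 8, 8]
step 2: w=[0.2285, 0.1878, 0.1878, 0.1878, 0.0338, 0.0338, 0.0338, 0.0267, 0.0267, 0.0267, 0.0267]  mean=0.6488  Neff=6.0865  idx=[0, 0, 1, 1, 2, 2, 3, 3, 4, 7, 10]
step 3: w=[0.0000, 0.0000, 0.0001, 0.0001, 0.0001, 0.0001, 0.0001, 0.0001, 0.2074, 0.3960, 0.3960]  mean=1.0314  Neff=2.8044  idx=[8, 8, 9, 9, 9, 9, 10, 10, 10, 10, 10]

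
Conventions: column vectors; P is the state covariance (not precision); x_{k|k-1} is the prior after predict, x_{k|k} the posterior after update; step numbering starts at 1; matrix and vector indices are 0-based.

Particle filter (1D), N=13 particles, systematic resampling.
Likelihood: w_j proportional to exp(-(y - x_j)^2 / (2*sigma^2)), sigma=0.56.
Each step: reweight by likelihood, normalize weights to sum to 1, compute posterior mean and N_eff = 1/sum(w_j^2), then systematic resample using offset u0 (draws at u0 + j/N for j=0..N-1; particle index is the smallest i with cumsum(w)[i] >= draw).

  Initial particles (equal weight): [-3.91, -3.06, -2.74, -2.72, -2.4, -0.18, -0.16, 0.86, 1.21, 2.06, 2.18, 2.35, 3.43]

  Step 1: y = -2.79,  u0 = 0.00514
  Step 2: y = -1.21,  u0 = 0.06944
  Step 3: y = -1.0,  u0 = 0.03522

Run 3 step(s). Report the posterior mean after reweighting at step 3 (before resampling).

post_mean = -2.4470

step 1: w=[0.0356, 0.2344, 0.2622, 0.2612, 0.2066, 0.0000, 0.0000, 0.0000, 0.0000, 0.0000, 0.0000, 0.0000, 0.0000]  mean=-2.7812  Neff=4.2399  idx=[0, 1, 1, 1, 2, 2, 2, 3, 3, 3, 3, 4, 4]
step 2: w=[0.0000, 0.0107, 0.0107, 0.0107, 0.0600, 0.0600, 0.0600, 0.0661, 0.0661, 0.0661, 0.0661, 0.2619, 0.2619]  mean=-2.5669  Neff=6.0320  idx=[4, 5, 7, 8, 9, 10, 11, 11, 11, 12, 12, 12, 12]
step 3: w=[0.0223, 0.0223, 0.0249, 0.0249, 0.0249, 0.0249, 0.1223, 0.1223, 0.1223, 0.1223, 0.1223, 0.1223, 0.1223]  mean=-2.4470  Neff=9.2493  idx=[1, 4, 6, 6, 7, 8, 8, 9, 10, 10, 11, 12, 12]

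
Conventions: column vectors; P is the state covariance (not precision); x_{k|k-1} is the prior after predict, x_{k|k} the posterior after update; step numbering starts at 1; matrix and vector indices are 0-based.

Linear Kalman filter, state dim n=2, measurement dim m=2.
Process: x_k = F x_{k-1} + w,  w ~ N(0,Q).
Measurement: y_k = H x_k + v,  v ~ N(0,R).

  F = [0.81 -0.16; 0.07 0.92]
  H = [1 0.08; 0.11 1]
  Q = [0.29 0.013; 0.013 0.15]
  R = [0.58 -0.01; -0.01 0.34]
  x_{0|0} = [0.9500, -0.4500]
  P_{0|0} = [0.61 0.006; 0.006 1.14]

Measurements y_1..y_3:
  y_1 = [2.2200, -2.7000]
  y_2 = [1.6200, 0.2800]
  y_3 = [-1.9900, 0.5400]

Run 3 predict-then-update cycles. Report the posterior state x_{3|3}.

x_post = [-0.0083, -0.1434]

step 1: x^-=[0.8415, -0.3475]  P^-=[0.7178 -0.1158; -0.1158 1.1187]  S=[1.2865 0.0416; 0.0416 1.4419]  K=[0.5521 -0.0415; -0.0453 0.7683]  nu=[1.4063, -2.4451]  x^+=[1.7194, -2.2898]  P^+=[0.3251 -0.0554; -0.0554 0.2678]
step 2: x^-=[1.7591, -1.9863]  P^-=[0.5245 -0.0486; -0.0486 0.3711]  S=[1.0991 0.0283; 0.0283 0.7067]  K=[0.4738 -0.0062; -0.0306 0.5187]  nu=[0.0198, 2.0728]  x^+=[1.7557, -0.9116]  P^+=[0.2779 -0.0374; -0.0374 0.1808]
step 3: x^-=[1.5680, -0.7158]  P^-=[0.4866 -0.0253; -0.0253 0.2996]  S=[1.0645 0.0420; 0.0420 0.6399]  K=[0.4547 0.0143; -0.0196 0.4651]  nu=[-3.5007, 1.0833]  x^+=[-0.0083, -0.1434]  P^+=[0.2659 -0.0289; -0.0289 0.1615]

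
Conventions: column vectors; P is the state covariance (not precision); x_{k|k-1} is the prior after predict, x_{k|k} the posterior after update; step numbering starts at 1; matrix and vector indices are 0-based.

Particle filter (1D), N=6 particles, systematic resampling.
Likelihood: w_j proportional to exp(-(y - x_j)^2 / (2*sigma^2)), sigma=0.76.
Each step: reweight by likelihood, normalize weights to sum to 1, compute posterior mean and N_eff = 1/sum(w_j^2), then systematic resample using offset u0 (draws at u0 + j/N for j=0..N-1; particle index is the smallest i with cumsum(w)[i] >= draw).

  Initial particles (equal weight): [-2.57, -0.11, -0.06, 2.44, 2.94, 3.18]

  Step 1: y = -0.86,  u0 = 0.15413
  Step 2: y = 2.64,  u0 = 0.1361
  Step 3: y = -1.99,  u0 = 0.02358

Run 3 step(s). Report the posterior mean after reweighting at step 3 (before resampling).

post_mean = -0.0785

step 1: w=[0.0627, 0.4843, 0.4529, 0.0001, 0.0000, 0.0000]  mean=-0.2414  Neff=2.2542  idx=[1, 1, 1, 2, 2, 2]
step 2: w=[0.1471, 0.1471, 0.1471, 0.1862, 0.1862, 0.1862]  mean=-0.0821  Neff=5.9184  idx=[0, 2, 3, 4, 4, 5]
step 3: w=[0.1855, 0.1855, 0.1573, 0.1573, 0.1573, 0.1573]  mean=-0.0785  Neff=5.9621  idx=[0, 1, 1, 2, 4, 5]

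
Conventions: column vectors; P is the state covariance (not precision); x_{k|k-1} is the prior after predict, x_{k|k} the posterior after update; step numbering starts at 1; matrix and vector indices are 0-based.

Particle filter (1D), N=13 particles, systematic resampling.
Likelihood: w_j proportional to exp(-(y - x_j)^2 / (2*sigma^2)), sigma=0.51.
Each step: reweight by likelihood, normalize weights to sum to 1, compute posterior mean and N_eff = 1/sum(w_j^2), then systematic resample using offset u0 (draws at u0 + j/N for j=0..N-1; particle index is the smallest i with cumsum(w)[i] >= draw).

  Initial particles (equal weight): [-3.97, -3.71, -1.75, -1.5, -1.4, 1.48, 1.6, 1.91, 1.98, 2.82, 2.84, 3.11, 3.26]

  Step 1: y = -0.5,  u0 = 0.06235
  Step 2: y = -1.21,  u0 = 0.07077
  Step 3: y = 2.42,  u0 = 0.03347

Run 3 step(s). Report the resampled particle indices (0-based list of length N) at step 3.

step 1: w=[0.0000, 0.0000, 0.1218, 0.3590, 0.5173, 0.0013, 0.0005, 0.0000, 0.0000, 0.0000, 0.0000, 0.0000, 0.0000]  mean=-1.4730  Neff=2.4310  idx=[2, 3, 3, 3, 3, 3, 4, 4, 4, 4, 4, 4, 4]
step 2: w=[0.0503, 0.0749, 0.0749, 0.0749, 0.0749, 0.0749, 0.0822, 0.0822, 0.0822, 0.0822, 0.0822, 0.0822, 0.0822]  mean=-1.4551  Neff=12.8460  idx=[1, 2, 3, 4, 5, 6, 7, 8, 9, 10, 11, 11, 12]
step 3: w=[0.0247, 0.0247, 0.0247, 0.0247, 0.0247, 0.1095, 0.1095, 0.1095, 0.1095, 0.1095, 0.1095, 0.1095, 0.1095]  mean=-1.4124  Neff=10.0960  idx=[1, 4, 5, 6, 6, 7, 8, 9, 9, 10, 11, 11, 12]

resampled_idx = [1, 4, 5, 6, 6, 7, 8, 9, 9, 10, 11, 11, 12]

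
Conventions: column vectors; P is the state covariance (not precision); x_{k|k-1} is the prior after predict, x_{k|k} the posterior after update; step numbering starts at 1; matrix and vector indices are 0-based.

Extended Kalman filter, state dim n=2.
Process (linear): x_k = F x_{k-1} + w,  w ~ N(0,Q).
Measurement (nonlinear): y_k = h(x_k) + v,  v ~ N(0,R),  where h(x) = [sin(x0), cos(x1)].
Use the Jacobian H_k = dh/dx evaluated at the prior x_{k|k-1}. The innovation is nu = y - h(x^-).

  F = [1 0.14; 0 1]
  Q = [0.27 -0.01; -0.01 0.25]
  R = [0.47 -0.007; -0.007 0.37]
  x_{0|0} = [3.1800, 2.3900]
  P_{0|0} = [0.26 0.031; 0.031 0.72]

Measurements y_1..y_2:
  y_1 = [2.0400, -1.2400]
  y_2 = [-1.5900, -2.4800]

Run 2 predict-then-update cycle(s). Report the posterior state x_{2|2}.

step 1: x^-=[3.5146, 2.3900]  P^-=[0.5528 0.1218; 0.1218 0.9700]  H_jac=[-0.9312 0.0000; 0.0000 -0.6828]  S=[0.9494 0.0704; 0.0704 0.8222]  K=[-0.5381 -0.0550; -0.0601 -0.8004]  nu=[2.4044, -0.5094]  x^+=[2.2487, 2.6532]  P^+=[0.2712 0.0243; 0.0243 0.4331]
step 2: x^-=[2.6202, 2.6532]  P^-=[0.5565 0.0749; 0.0749 0.6831]  H_jac=[-0.8671 0.0000; 0.0000 -0.4692]  S=[0.8884 0.0235; 0.0235 0.5204]  K=[-0.5420 -0.0431; -0.0569 -0.6133]  nu=[-2.0881, -1.5969]  x^+=[3.8208, 3.7515]  P^+=[0.2934 0.0259; 0.0259 0.4828]

x_post = [3.8208, 3.7515]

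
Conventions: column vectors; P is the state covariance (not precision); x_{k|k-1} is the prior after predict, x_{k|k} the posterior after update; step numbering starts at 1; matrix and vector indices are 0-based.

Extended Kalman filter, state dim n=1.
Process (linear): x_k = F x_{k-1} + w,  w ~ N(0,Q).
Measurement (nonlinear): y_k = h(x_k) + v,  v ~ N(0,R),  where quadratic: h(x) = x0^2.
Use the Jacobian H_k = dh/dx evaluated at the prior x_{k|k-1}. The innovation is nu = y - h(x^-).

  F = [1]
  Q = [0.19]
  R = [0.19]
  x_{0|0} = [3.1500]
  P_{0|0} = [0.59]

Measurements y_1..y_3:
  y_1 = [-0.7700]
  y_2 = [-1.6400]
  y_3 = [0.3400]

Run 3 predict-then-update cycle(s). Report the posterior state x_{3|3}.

x_post = [0.4214]

step 1: x^-=[3.1500]  P^-=[0.7800]  H_jac=[6.3000]  S=[31.1482]  K=[0.1578]  nu=[-10.6925]  x^+=[1.4631]  P^+=[0.0048]
step 2: x^-=[1.4631]  P^-=[0.1948]  H_jac=[2.9263]  S=[1.8577]  K=[0.3068]  nu=[-3.7808]  x^+=[0.3033]  P^+=[0.0199]
step 3: x^-=[0.3033]  P^-=[0.2099]  H_jac=[0.6065]  S=[0.2672]  K=[0.4765]  nu=[0.2480]  x^+=[0.4214]  P^+=[0.1493]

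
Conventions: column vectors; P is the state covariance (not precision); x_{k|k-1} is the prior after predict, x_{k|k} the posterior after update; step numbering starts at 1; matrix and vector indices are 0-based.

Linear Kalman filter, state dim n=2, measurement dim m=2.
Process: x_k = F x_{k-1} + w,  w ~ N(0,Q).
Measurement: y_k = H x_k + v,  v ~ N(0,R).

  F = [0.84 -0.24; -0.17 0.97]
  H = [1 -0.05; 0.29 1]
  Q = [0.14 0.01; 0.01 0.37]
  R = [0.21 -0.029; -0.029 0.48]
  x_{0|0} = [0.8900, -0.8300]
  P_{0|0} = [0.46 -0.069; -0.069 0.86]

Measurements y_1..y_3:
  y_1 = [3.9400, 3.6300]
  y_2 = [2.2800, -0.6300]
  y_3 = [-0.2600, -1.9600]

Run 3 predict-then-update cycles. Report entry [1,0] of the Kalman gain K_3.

K[1,0] = -0.1915

step 1: x^-=[0.9468, -0.9564]  P^-=[0.5419 -0.3149; -0.3149 1.2152]  S=[0.7865 -0.2430; -0.2430 1.5581]  K=[0.7121 0.0098; -0.2678 0.6796]  nu=[2.9454, 4.3118]  x^+=[3.0865, 1.1850]  P^+=[0.1463 -0.0584; -0.0584 0.3509]
step 2: x^-=[2.3082, 0.6248]  P^-=[0.2870 -0.1425; -0.1425 0.7236]  S=[0.5131 -0.1224; -0.1224 1.1451]  K=[0.5756 0.0097; -0.2116 0.5732]  nu=[0.0030, -1.9242]  x^+=[2.2912, -0.4788]  P^+=[0.1183 -0.0463; -0.0463 0.2947]
step 3: x^-=[2.0395, -0.8540]  P^-=[0.2591 -0.1151; -0.1151 0.6660]  S=[0.4823 -0.1006; -0.1006 1.1010]  K=[0.5521 0.0141; -0.1915 0.5571]  nu=[-2.3422, -1.6975]  x^+=[0.7223, -1.3509]  P^+=[0.1134 -0.0421; -0.0421 0.2852]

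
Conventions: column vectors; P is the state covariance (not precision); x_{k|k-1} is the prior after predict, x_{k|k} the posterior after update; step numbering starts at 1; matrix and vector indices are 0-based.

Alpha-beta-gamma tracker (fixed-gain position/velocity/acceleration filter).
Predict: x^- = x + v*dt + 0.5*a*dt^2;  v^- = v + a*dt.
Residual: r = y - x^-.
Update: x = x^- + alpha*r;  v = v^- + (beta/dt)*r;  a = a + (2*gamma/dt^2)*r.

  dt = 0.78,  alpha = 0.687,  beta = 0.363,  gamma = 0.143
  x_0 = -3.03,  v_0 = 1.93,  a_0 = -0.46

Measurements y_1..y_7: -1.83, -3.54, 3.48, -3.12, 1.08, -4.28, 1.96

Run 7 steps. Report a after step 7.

step 1: x_pred=-1.6645  r=-0.1655  x^+=-1.7782  v^+=1.4942  a^+=-0.5378
step 2: x_pred=-0.7763  r=-2.7637  x^+=-2.6750  v^+=-0.2114  a^+=-1.8369
step 3: x_pred=-3.3987  r=6.8787  x^+=1.3270  v^+=1.5570  a^+=1.3966
step 4: x_pred=2.9663  r=-6.0863  x^+=-1.2150  v^+=-0.1861  a^+=-1.4644
step 5: x_pred=-1.8056  r=2.8856  x^+=0.1768  v^+=0.0146  a^+=-0.1079
step 6: x_pred=0.1553  r=-4.4353  x^+=-2.8917  v^+=-2.1338  a^+=-2.1929
step 7: x_pred=-5.2232  r=7.1832  x^+=-0.2883  v^+=-0.5013  a^+=1.1838

a_post = 1.1838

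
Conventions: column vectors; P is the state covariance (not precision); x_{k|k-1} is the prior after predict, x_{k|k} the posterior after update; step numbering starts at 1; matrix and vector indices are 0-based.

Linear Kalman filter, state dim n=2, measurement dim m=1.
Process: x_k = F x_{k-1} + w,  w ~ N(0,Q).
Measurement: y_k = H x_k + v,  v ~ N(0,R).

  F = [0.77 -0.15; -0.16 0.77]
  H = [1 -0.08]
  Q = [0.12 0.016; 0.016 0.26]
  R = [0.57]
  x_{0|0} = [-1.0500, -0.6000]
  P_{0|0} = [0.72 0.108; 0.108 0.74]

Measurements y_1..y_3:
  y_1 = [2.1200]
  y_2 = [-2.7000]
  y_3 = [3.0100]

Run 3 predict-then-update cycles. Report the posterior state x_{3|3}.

x_post = [0.6578, -0.5879]

step 1: x^-=[-0.7185, -0.2940]  P^-=[0.5386 -0.0915; -0.0915 0.6906]  S=[1.1277]  K=[0.4841; -0.1302]  nu=[2.8150]  x^+=[0.6443, -0.6604]  P^+=[0.2743 -0.0205; -0.0205 0.6715]
step 2: x^-=[0.5952, -0.6116]  P^-=[0.3025 -0.1080; -0.1080 0.6702]  S=[0.8940]  K=[0.3480; -0.1808]  nu=[-3.3441]  x^+=[-0.5685, -0.0072]  P^+=[0.1942 -0.0518; -0.0518 0.6410]
step 3: x^-=[-0.4367, 0.0854]  P^-=[0.2615 -0.1139; -0.1139 0.6578]  S=[0.8540]  K=[0.3169; -0.1950]  nu=[3.4535]  x^+=[0.6578, -0.5879]  P^+=[0.1758 -0.0611; -0.0611 0.6253]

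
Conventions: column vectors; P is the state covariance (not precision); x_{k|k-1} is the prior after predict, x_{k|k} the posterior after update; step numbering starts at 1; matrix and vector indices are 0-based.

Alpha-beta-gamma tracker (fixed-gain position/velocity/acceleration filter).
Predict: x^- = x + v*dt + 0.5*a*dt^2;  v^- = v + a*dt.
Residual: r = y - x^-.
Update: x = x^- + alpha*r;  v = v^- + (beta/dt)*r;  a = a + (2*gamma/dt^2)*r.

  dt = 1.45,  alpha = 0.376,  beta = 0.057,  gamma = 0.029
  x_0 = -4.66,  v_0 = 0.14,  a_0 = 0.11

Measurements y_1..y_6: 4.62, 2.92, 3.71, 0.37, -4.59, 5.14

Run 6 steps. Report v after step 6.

step 1: x_pred=-4.3414  r=8.9614  x^+=-0.9719  v^+=0.6518  a^+=0.3572
step 2: x_pred=0.3487  r=2.5713  x^+=1.3155  v^+=1.2708  a^+=0.4281
step 3: x_pred=3.6083  r=0.1017  x^+=3.6465  v^+=1.8956  a^+=0.4309
step 4: x_pred=6.8482  r=-6.4782  x^+=4.4124  v^+=2.2658  a^+=0.2522
step 5: x_pred=7.9630  r=-12.5530  x^+=3.2431  v^+=2.1381  a^+=-0.0940
step 6: x_pred=6.2445  r=-1.1045  x^+=5.8292  v^+=1.9583  a^+=-0.1245

v_post = 1.9583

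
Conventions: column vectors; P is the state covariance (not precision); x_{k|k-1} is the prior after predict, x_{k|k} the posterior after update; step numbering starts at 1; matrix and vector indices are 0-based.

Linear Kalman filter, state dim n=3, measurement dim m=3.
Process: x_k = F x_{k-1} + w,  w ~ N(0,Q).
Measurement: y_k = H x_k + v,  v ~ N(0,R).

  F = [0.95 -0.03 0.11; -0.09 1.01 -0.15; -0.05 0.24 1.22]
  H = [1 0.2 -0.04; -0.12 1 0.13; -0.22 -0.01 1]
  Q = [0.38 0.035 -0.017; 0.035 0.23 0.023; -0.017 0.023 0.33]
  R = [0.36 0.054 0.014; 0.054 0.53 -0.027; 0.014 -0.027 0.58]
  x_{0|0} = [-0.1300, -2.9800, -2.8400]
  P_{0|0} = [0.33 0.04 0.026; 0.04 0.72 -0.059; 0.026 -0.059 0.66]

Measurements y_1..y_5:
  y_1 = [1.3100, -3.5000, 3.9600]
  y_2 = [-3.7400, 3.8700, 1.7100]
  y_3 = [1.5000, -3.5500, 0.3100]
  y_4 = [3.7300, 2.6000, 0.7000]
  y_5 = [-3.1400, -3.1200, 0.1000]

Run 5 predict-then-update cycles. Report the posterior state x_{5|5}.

x_post = [-0.6708, -1.6661, 0.3806]

step 1: x^-=[-0.3465, -2.5721, -4.1735]  P^-=[0.6900 0.0018 0.0905; 0.0018 0.9933 0.0021; 0.0905 0.0021 1.3160]  S=[1.0853 0.1769 -0.1008; 0.1769 1.5528 0.1406; -0.1008 0.1406 1.8896]  K=[0.6534 -0.1201 0.0113; 0.0766 0.6353 -0.0475; 0.0941 0.0315 0.6886]  nu=[2.0040, -0.4269, 8.0315]  x^+=[1.1053, -3.0716, 1.5318]  P^+=[0.2337 -0.0098 0.0703; -0.0098 0.3465 -0.0423; 0.0703 -0.0423 0.4149]
step 2: x^-=[1.3106, -3.4315, 1.0763]  P^-=[0.6117 -0.0273 0.1043; -0.0273 0.6112 -0.0250; 0.1043 -0.0250 0.9349]  S=[0.9788 0.0857 -0.0575; 0.0857 1.1626 0.0701; -0.0575 0.0701 1.4990]  K=[0.6264 -0.1217 0.0097; 0.0498 0.5244 -0.0394; 0.0967 0.0283 0.6109]  nu=[-4.3213, 7.3189, 0.8877]  x^+=[-2.2785, 0.1567, 1.4081]  P^+=[0.2243 -0.0127 0.0669; -0.0127 0.2849 -0.0362; 0.0669 -0.0362 0.3693]
step 3: x^-=[-2.0144, 0.1521, 1.8694]  P^-=[0.6021 -0.0256 0.0945; -0.0256 0.5458 -0.0238; 0.0945 -0.0238 0.8675]  S=[0.9679 0.0745 -0.0623; 0.0745 1.0962 0.0640; -0.0623 0.0640 1.4355]  K=[0.6226 -0.1207 0.0061; 0.0468 0.4969 -0.0366; 0.0927 0.0299 0.5927]  nu=[3.5587, -4.1869, -2.0010]  x^+=[0.6942, -1.6887, 0.8880]  P^+=[0.2227 -0.0122 0.0644; -0.0122 0.2698 -0.0340; 0.0644 -0.0340 0.3581]
step 4: x^-=[0.8079, -1.9012, 0.6433]  P^-=[0.5999 -0.0236 0.0904; -0.0236 0.5293 -0.0225; 0.0904 -0.0225 0.8516]  S=[0.9662 0.0729 -0.0652; 0.0729 1.0794 0.0636; -0.0652 0.0636 1.4213]  K=[0.6217 -0.1199 0.0048; 0.0468 0.4893 -0.0356; 0.0910 0.0309 0.5881]  nu=[3.3281, 4.5145, 0.2154]  x^+=[2.3365, 0.4556, 1.2124]  P^+=[0.2223 -0.0117 0.0635; -0.0117 0.2657 -0.0331; 0.0635 -0.0331 0.3552]
step 5: x^-=[2.3393, 0.0680, 1.4717]  P^-=[0.5993 -0.0227 0.0891; -0.0227 0.5247 -0.0219; 0.0891 -0.0219 0.8477]  S=[0.9658 0.0728 -0.0661; 0.0728 1.0746 0.0637; -0.0661 0.0637 1.4179]  K=[0.6214 -0.1196 0.0043; 0.0470 0.4871 -0.0353; 0.0904 0.0313 0.5870]  nu=[-5.4341, -3.0986, -0.8563]  x^+=[-0.6708, -1.6661, 0.3806]  P^+=[0.2222 -0.0115 0.0632; -0.0115 0.2645 -0.0328; 0.0632 -0.0328 0.3544]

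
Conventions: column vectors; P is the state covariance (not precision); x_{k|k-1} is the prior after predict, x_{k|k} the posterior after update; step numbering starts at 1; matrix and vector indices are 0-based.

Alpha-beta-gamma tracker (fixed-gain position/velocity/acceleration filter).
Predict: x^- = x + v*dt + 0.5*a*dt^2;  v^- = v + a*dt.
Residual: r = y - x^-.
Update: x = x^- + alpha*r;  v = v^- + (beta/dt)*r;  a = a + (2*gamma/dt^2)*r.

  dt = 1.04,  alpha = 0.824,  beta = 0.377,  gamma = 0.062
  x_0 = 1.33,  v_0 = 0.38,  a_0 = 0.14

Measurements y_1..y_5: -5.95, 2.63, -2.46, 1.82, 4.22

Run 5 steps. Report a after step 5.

step 1: x_pred=1.8009  r=-7.7509  x^+=-4.5858  v^+=-2.2841  a^+=-0.7486
step 2: x_pred=-7.3662  r=9.9962  x^+=0.8707  v^+=0.5610  a^+=0.3974
step 3: x_pred=1.6690  r=-4.1290  x^+=-1.7333  v^+=-0.5225  a^+=-0.0760
step 4: x_pred=-2.3178  r=4.1378  x^+=1.0918  v^+=0.8984  a^+=0.3984
step 5: x_pred=2.2416  r=1.9784  x^+=3.8718  v^+=2.0300  a^+=0.6252

a_post = 0.6252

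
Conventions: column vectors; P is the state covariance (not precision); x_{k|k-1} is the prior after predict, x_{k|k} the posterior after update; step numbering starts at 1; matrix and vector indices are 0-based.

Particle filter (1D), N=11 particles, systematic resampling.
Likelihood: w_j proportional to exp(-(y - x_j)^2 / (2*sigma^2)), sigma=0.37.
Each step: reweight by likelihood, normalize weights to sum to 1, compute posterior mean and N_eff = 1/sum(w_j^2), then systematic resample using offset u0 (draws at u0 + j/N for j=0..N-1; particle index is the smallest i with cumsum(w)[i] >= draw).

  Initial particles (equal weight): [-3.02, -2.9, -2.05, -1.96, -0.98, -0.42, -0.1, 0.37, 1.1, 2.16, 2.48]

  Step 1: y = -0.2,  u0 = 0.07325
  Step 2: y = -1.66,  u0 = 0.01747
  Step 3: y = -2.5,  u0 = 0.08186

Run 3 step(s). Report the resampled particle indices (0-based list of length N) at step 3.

step 1: w=[0.0000, 0.0000, 0.0000, 0.0000, 0.0489, 0.3778, 0.4347, 0.1376, 0.0009, 0.0000, 0.0000]  mean=-0.1981  Neff=2.8323  idx=[5, 5, 5, 5, 6, 6, 6, 6, 6, 7, 7]
step 2: w=[0.2387, 0.2387, 0.2387, 0.2387, 0.0090, 0.0090, 0.0090, 0.0090, 0.0090, 0.0000, 0.0000]  mean=-0.4055  Neff=4.3806  idx=[0, 0, 0, 1, 1, 1, 2, 2, 3, 3, 3]
step 3: w=[0.0909, 0.0909, 0.0909, 0.0909, 0.0909, 0.0909, 0.0909, 0.0909, 0.0909, 0.0909, 0.0909]  mean=-0.4200  Neff=11.0000  idx=[0, 1, 2, 3, 4, 5, 6, 7, 8, 9, 10]

resampled_idx = [0, 1, 2, 3, 4, 5, 6, 7, 8, 9, 10]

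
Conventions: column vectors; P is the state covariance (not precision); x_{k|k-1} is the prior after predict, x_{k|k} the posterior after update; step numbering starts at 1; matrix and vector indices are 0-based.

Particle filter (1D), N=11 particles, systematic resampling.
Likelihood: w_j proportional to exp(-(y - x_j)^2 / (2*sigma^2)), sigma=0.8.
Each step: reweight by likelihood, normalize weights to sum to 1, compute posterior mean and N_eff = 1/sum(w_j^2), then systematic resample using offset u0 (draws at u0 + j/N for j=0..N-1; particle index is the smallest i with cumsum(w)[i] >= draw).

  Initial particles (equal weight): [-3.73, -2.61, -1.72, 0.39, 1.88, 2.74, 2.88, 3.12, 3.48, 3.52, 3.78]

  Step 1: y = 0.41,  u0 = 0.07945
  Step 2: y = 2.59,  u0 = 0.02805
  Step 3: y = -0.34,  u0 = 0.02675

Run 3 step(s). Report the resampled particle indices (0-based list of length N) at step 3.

resampled_idx = [0, 0, 0, 0, 0, 0, 0, 0, 0, 0, 2]

step 1: w=[0.0000, 0.0006, 0.0233, 0.8051, 0.1489, 0.0116, 0.0069, 0.0026, 0.0005, 0.0004, 0.0001]  mean=0.6155  Neff=1.4900  idx=[3, 3, 3, 3, 3, 3, 3, 3, 3, 4, 5]
step 2: w=[0.0122, 0.0122, 0.0122, 0.0122, 0.0122, 0.0122, 0.0122, 0.0122, 0.0122, 0.3622, 0.5276]  mean=2.1696  Neff=2.4334  idx=[2, 9, 9, 9, 9, 10, 10, 10, 10, 10, 10]
step 3: w=[0.8814, 0.0284, 0.0284, 0.0284, 0.0284, 0.0008, 0.0008, 0.0008, 0.0008, 0.0008, 0.0008]  mean=0.5709  Neff=1.2818  idx=[0, 0, 0, 0, 0, 0, 0, 0, 0, 0, 2]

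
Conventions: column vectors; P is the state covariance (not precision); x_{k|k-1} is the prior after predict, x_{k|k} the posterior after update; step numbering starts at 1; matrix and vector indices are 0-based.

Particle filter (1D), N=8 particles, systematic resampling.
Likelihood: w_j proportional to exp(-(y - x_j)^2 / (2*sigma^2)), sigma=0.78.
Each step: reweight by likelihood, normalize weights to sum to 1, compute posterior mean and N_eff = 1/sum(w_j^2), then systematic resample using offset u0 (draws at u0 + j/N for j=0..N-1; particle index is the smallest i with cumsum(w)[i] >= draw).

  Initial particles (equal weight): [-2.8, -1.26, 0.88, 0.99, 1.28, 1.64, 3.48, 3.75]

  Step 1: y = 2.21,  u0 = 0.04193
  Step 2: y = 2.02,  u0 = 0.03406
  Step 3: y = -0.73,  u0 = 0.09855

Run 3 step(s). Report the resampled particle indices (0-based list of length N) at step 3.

resampled_idx = [0, 0, 0, 1, 2, 3, 3, 7]

step 1: w=[0.0000, 0.0000, 0.1066, 0.1342, 0.2240, 0.3491, 0.1211, 0.0649]  mean=1.7510  Neff=4.5386  idx=[2, 3, 4, 4, 5, 5, 5, 6]
step 2: w=[0.0705, 0.0858, 0.1308, 0.1308, 0.1822, 0.1822, 0.1822, 0.0356]  mean=1.5020  Neff=6.7852  idx=[0, 2, 2, 3, 4, 5, 6, 6]
step 3: w=[0.4453, 0.1355, 0.1355, 0.1355, 0.0371, 0.0371, 0.0371, 0.0371]  mean=1.1553  Neff=3.8633  idx=[0, 0, 0, 1, 2, 3, 3, 7]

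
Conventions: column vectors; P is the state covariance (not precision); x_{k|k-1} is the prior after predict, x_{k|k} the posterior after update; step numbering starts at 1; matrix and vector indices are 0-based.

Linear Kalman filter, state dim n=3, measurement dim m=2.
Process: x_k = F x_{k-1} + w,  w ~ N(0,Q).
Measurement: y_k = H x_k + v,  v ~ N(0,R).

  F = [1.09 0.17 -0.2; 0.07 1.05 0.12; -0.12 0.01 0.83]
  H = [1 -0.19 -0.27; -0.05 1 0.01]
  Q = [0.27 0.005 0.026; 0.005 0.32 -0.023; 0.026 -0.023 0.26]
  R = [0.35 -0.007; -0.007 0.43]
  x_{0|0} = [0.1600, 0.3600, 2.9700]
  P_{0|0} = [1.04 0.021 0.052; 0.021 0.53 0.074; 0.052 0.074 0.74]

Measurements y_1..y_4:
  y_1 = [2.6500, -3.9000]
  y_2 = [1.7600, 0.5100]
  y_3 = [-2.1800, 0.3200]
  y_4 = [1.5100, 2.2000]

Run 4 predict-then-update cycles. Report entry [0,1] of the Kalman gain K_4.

K[0,1] = 0.1207

step 1: x^-=[-0.3584, 0.7456, 2.4495]  P^-=[1.5306 0.1775 -0.1736; 0.1775 0.9427 0.1118; -0.1736 0.1118 0.7756]  S=[2.0089 -0.1200; -0.1200 1.3612]  K=[0.7769 0.1414; 0.0253 0.6891; -0.1966 0.0768]  nu=[3.8114, -4.6880]  x^+=[1.9398, -2.3881, 1.3398]  P^+=[0.3173 0.0700 0.1223; 0.0700 0.2993 0.0337; 0.1223 0.0337 0.6863]
step 2: x^-=[1.4404, -2.2109, 0.8554]  P^-=[0.6533 0.1550 -0.0113; 0.1550 0.6822 0.0718; -0.0113 0.0718 0.7134]  S=[1.0345 -0.0345; -0.0345 1.0999]  K=[0.6104 0.1303; 0.0263 0.6147; -0.2081 0.0657]  nu=[0.1305, 2.7844]  x^+=[1.8828, -0.4959, 1.0113]  P^+=[0.2548 0.0634 0.1111; 0.0634 0.2670 0.0287; 0.1111 0.0287 0.6629]
step 3: x^-=[1.7657, -0.2675, 0.6085]  P^-=[0.5800 0.1370 -0.0103; 0.1370 0.6436 0.0656; -0.0103 0.0656 0.6986]  S=[0.9644 -0.0399; -0.0399 1.0627]  K=[0.5824 0.1234; 0.0218 0.6006; -0.2167 0.0607]  nu=[-3.8323, 0.6697]  x^+=[-0.3836, 0.0512, 1.4795]  P^+=[0.2424 0.0601 0.1038; 0.0601 0.2608 0.0263; 0.1038 0.0263 0.6483]
step 4: x^-=[-0.7053, 0.2045, 1.2745]  P^-=[0.5667 0.1311 -0.0134; 0.1311 0.6353 0.0622; -0.0134 0.0622 0.6898]  S=[0.9537 -0.0428; -0.0428 1.0549]  K=[0.5773 0.1207; 0.0201 0.5974; -0.2192 0.0573]  nu=[2.5983, 1.9475]  x^+=[1.0298, 1.4201, 0.8166]  P^+=[0.2395 0.0588 0.1002; 0.0588 0.2594 0.0248; 0.1002 0.0248 0.6394]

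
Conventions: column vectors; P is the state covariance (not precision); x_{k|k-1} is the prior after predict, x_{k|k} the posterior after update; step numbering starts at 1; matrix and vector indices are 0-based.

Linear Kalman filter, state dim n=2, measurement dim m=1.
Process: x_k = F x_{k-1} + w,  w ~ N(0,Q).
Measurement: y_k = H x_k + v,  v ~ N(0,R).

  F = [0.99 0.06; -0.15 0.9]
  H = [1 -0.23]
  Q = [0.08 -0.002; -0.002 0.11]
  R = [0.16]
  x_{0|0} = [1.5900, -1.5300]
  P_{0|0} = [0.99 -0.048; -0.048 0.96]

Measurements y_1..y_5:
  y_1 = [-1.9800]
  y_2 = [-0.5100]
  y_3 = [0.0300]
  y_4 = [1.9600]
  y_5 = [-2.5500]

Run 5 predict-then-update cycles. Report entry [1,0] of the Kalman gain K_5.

step 1: x^-=[1.4823, -1.6155]  P^-=[1.0481 -0.1395; -0.1395 0.9228]  S=[1.3210]  K=[0.8176; -0.2663]  nu=[-3.8339]  x^+=[-1.6524, -0.5946]  P^+=[0.1649 0.1481; 0.1481 0.8292]
step 2: x^-=[-1.6716, -0.2873]  P^-=[0.2622 0.1489; 0.1489 0.7453]  S=[0.3931]  K=[0.5798; -0.0573]  nu=[1.0955]  x^+=[-1.0364, -0.3500]  P^+=[0.1300 0.1620; 0.1620 0.7441]
step 3: x^-=[-1.0470, -0.1596]  P^-=[0.2294 0.1617; 0.1617 0.6719]  S=[0.3505]  K=[0.5482; 0.0205]  nu=[1.0403]  x^+=[-0.4767, -0.1382]  P^+=[0.1240 0.1578; 0.1578 0.6717]
step 4: x^-=[-0.4802, -0.0529]  P^-=[0.2227 0.1550; 0.1550 0.6143]  S=[0.3439]  K=[0.5439; 0.0399]  nu=[2.4280]  x^+=[0.8405, 0.0441]  P^+=[0.1210 0.1476; 0.1476 0.6137]
step 5: x^-=[0.8347, -0.0864]  P^-=[0.2183 0.1433; 0.1433 0.5700]  S=[0.3425]  K=[0.5411; 0.0357]  nu=[-3.4046]  x^+=[-1.0074, -0.2078]  P^+=[0.1180 0.1367; 0.1367 0.5696]

K[1,0] = 0.0357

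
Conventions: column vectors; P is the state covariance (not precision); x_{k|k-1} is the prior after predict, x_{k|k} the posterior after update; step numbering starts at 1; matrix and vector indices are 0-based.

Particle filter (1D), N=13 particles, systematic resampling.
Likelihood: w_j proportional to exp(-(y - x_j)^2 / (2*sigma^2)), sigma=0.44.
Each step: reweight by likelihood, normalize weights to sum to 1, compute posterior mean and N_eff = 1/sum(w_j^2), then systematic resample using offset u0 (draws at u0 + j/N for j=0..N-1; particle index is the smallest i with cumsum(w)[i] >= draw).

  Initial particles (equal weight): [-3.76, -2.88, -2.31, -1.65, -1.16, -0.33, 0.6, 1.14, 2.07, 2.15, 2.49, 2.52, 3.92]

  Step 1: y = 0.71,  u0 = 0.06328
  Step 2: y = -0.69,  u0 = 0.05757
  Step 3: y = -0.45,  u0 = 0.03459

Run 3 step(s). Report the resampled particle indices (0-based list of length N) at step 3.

step 1: w=[0.0000, 0.0000, 0.0000, 0.0000, 0.0001, 0.0368, 0.5823, 0.3727, 0.0051, 0.0028, 0.0002, 0.0001, 0.0000]  mean=0.7793  Neff=2.0862  idx=[6, 6, 6, 6, 6, 6, 6, 6, 7, 7, 7, 7, 7]
step 2: w=[0.1240, 0.1240, 0.1240, 0.1240, 0.1240, 0.1240, 0.1240, 0.1240, 0.0016, 0.0016, 0.0016, 0.0016, 0.0016]  mean=0.6043  Neff=8.1286  idx=[0, 1, 1, 2, 2, 3, 4, 4, 5, 6, 6, 7, 7]
step 3: w=[0.0769, 0.0769, 0.0769, 0.0769, 0.0769, 0.0769, 0.0769, 0.0769, 0.0769, 0.0769, 0.0769, 0.0769, 0.0769]  mean=0.6000  Neff=13.0000  idx=[0, 1, 2, 3, 4, 5, 6, 7, 8, 9, 10, 11, 12]

resampled_idx = [0, 1, 2, 3, 4, 5, 6, 7, 8, 9, 10, 11, 12]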